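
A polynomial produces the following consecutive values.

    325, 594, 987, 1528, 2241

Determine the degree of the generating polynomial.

Δ: 269, 393, 541, 713
Δ²: 124, 148, 172
Δ³: 24, 24
The third differences are constant, so the polynomial has degree 3.

3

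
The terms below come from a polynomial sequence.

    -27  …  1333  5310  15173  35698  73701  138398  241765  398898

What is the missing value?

146

Using the last 8 terms:
Δ: 3977, 9863, 20525, 38003, 64697, 103367, 157133
Δ²: 5886, 10662, 17478, 26694, 38670, 53766
Δ³: 4776, 6816, 9216, 11976, 15096
Δ⁴: 2040, 2400, 2760, 3120
Δ⁵: 360, 360, 360
Constant fifth difference = 360.
Extend backward: 2040 − 360 = 1680;  4776 − 1680 = 3096;  5886 − 3096 = 2790;  3977 − 2790 = 1187;  1333 − 1187 = 146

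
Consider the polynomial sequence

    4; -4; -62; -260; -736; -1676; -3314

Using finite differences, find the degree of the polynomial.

-8, -58, -198, -476, -940, -1638
-50, -140, -278, -464, -698
-90, -138, -186, -234
-48, -48, -48
The fourth differences are constant, so the polynomial has degree 4.

4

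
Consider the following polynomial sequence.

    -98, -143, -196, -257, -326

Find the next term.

D1: -45, -53, -61, -69
D2: -8, -8, -8
Constant second difference = -8, so extend:
-69 − 8 = -77;  -326 − 77 = -403

-403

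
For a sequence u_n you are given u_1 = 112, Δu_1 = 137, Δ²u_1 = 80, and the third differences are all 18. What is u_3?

Build the table forward from the leading diagonal:
Δ³: 18  18  18
Δ²: 80  98  116
Δ: 137  217  315
u: 112  249  466

466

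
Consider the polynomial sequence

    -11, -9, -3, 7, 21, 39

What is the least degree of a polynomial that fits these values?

2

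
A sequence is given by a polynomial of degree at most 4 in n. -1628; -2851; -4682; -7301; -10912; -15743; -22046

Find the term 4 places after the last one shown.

-67858

First differences: -1223  -1831  -2619  -3611  -4831  -6303
Second differences: -608  -788  -992  -1220  -1472
Third differences: -180  -204  -228  -252
Fourth differences: -24  -24  -24
Constant fourth difference = -24, so extend:
-252 − 24 = -276;  -1472 − 276 = -1748;  -6303 − 1748 = -8051;  -22046 − 8051 = -30097
-276 − 24 = -300;  -1748 − 300 = -2048;  -8051 − 2048 = -10099;  -30097 − 10099 = -40196
-300 − 24 = -324;  -2048 − 324 = -2372;  -10099 − 2372 = -12471;  -40196 − 12471 = -52667
-324 − 24 = -348;  -2372 − 348 = -2720;  -12471 − 2720 = -15191;  -52667 − 15191 = -67858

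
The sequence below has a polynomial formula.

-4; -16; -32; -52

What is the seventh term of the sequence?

-136

D1: -12  -16  -20
D2: -4  -4
Constant second difference = -4, so extend:
-20 − 4 = -24;  -52 − 24 = -76
-24 − 4 = -28;  -76 − 28 = -104
-28 − 4 = -32;  -104 − 32 = -136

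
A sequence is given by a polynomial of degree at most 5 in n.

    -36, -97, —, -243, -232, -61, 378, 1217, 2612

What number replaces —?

Using the last 6 terms:
D1: 11  171  439  839  1395
D2: 160  268  400  556
D3: 108  132  156
D4: 24  24
Constant fourth difference = 24.
Extend backward: 108 − 24 = 84;  160 − 84 = 76;  11 − 76 = -65;  -243 + 65 = -178

-178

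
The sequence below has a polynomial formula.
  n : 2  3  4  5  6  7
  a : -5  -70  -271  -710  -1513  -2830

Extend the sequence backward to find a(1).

2

Δ: -65, -201, -439, -803, -1317
Δ²: -136, -238, -364, -514
Δ³: -102, -126, -150
Δ⁴: -24, -24
The fourth differences are constant at -24.
Work back: -102 + 24 = -78;  -136 + 78 = -58;  -65 + 58 = -7;  -5 + 7 = 2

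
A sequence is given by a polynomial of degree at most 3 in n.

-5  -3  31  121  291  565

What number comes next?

967

D1: 2, 34, 90, 170, 274
D2: 32, 56, 80, 104
D3: 24, 24, 24
Third differences constant at 24.
104 + 24 = 128;  274 + 128 = 402;  565 + 402 = 967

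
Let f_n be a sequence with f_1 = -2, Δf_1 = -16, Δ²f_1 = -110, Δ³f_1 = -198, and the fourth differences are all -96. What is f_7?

Build the table forward from the leading diagonal:
Δ⁴: -96, -96, -96, -96, -96, -96, -96
Δ³: -198, -294, -390, -486, -582, -678, -774
Δ²: -110, -308, -602, -992, -1478, -2060, -2738
Δ: -16, -126, -434, -1036, -2028, -3506, -5566
f: -2, -18, -144, -578, -1614, -3642, -7148

-7148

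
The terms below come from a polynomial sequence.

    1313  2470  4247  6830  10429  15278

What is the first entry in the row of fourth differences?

24

First differences: 1157, 1777, 2583, 3599, 4849
Second differences: 620, 806, 1016, 1250
Third differences: 186, 210, 234
Fourth differences: 24, 24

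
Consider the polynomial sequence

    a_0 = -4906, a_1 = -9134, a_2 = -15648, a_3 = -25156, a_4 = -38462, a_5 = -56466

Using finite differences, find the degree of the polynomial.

4

First differences: -4228, -6514, -9508, -13306, -18004
Second differences: -2286, -2994, -3798, -4698
Third differences: -708, -804, -900
Fourth differences: -96, -96
The fourth differences are constant, so the polynomial has degree 4.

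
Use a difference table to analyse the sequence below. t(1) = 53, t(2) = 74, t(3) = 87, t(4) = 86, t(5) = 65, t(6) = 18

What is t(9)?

-339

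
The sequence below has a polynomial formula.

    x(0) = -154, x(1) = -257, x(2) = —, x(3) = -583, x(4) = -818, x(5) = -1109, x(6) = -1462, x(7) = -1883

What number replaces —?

-398

Using the last 5 terms:
D1: -235  -291  -353  -421
D2: -56  -62  -68
D3: -6  -6
Constant third difference = -6.
Extend backward: -56 + 6 = -50;  -235 + 50 = -185;  -583 + 185 = -398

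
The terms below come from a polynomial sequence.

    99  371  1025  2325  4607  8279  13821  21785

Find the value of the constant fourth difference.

72

D1: 272, 654, 1300, 2282, 3672, 5542, 7964
D2: 382, 646, 982, 1390, 1870, 2422
D3: 264, 336, 408, 480, 552
D4: 72, 72, 72, 72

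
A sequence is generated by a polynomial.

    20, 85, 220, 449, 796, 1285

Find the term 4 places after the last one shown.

Δ: 65 , 135 , 229 , 347 , 489
Δ²: 70 , 94 , 118 , 142
Δ³: 24 , 24 , 24
Constant third difference = 24, so extend:
142 + 24 = 166;  489 + 166 = 655;  1285 + 655 = 1940
166 + 24 = 190;  655 + 190 = 845;  1940 + 845 = 2785
190 + 24 = 214;  845 + 214 = 1059;  2785 + 1059 = 3844
214 + 24 = 238;  1059 + 238 = 1297;  3844 + 1297 = 5141

5141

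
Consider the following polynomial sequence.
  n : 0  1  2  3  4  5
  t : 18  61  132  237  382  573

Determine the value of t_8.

First differences: 43, 71, 105, 145, 191
Second differences: 28, 34, 40, 46
Third differences: 6, 6, 6
Constant third difference = 6, so extend:
46 + 6 = 52;  191 + 52 = 243;  573 + 243 = 816
52 + 6 = 58;  243 + 58 = 301;  816 + 301 = 1117
58 + 6 = 64;  301 + 64 = 365;  1117 + 365 = 1482

1482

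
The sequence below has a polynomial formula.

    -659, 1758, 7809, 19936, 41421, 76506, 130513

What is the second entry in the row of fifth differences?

First differences: 2417, 6051, 12127, 21485, 35085, 54007
Second differences: 3634, 6076, 9358, 13600, 18922
Third differences: 2442, 3282, 4242, 5322
Fourth differences: 840, 960, 1080
Fifth differences: 120, 120

120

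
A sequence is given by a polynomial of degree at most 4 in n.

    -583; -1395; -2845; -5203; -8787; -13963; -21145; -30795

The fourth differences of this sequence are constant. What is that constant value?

-48

Δ: -812, -1450, -2358, -3584, -5176, -7182, -9650
Δ²: -638, -908, -1226, -1592, -2006, -2468
Δ³: -270, -318, -366, -414, -462
Δ⁴: -48, -48, -48, -48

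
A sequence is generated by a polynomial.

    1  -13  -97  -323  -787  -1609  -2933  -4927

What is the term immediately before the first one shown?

-7

D1: -14, -84, -226, -464, -822, -1324, -1994
D2: -70, -142, -238, -358, -502, -670
D3: -72, -96, -120, -144, -168
D4: -24, -24, -24, -24
The fourth differences are constant at -24.
Work back: -72 + 24 = -48;  -70 + 48 = -22;  -14 + 22 = 8;  1 − 8 = -7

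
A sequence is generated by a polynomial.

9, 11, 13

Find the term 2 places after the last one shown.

17

2 , 2
Constant first difference = 2, so extend:
13 + 2 = 15
15 + 2 = 17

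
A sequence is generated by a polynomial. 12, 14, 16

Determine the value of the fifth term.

2 , 2
The first differences are constant (2).
16 + 2 = 18
18 + 2 = 20

20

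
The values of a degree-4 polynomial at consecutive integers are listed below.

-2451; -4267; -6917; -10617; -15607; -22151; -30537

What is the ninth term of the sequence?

First differences: -1816  -2650  -3700  -4990  -6544  -8386
Second differences: -834  -1050  -1290  -1554  -1842
Third differences: -216  -240  -264  -288
Fourth differences: -24  -24  -24
Fourth differences constant at -24.
-288 − 24 = -312;  -1842 − 312 = -2154;  -8386 − 2154 = -10540;  -30537 − 10540 = -41077
-312 − 24 = -336;  -2154 − 336 = -2490;  -10540 − 2490 = -13030;  -41077 − 13030 = -54107

-54107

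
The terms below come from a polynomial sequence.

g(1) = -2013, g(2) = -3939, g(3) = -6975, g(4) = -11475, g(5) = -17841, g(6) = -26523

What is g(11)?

-123783

-1926 , -3036 , -4500 , -6366 , -8682
-1110 , -1464 , -1866 , -2316
-354 , -402 , -450
-48 , -48
The fourth differences are constant (-48).
-450 − 48 = -498;  -2316 − 498 = -2814;  -8682 − 2814 = -11496;  -26523 − 11496 = -38019
-498 − 48 = -546;  -2814 − 546 = -3360;  -11496 − 3360 = -14856;  -38019 − 14856 = -52875
-546 − 48 = -594;  -3360 − 594 = -3954;  -14856 − 3954 = -18810;  -52875 − 18810 = -71685
-594 − 48 = -642;  -3954 − 642 = -4596;  -18810 − 4596 = -23406;  -71685 − 23406 = -95091
-642 − 48 = -690;  -4596 − 690 = -5286;  -23406 − 5286 = -28692;  -95091 − 28692 = -123783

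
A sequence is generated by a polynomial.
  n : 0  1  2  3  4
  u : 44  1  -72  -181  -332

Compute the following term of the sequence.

-43, -73, -109, -151
-30, -36, -42
-6, -6
Constant third difference = -6, so extend:
-42 − 6 = -48;  -151 − 48 = -199;  -332 − 199 = -531

-531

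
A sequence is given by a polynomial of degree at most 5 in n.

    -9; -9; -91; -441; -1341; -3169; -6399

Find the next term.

-11601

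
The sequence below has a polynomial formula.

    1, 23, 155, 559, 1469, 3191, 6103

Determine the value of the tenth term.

26839

Δ: 22  132  404  910  1722  2912
Δ²: 110  272  506  812  1190
Δ³: 162  234  306  378
Δ⁴: 72  72  72
Constant fourth difference = 72, so extend:
378 + 72 = 450;  1190 + 450 = 1640;  2912 + 1640 = 4552;  6103 + 4552 = 10655
450 + 72 = 522;  1640 + 522 = 2162;  4552 + 2162 = 6714;  10655 + 6714 = 17369
522 + 72 = 594;  2162 + 594 = 2756;  6714 + 2756 = 9470;  17369 + 9470 = 26839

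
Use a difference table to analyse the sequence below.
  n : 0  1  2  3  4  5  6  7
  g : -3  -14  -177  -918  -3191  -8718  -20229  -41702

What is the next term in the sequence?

D1: -11, -163, -741, -2273, -5527, -11511, -21473
D2: -152, -578, -1532, -3254, -5984, -9962
D3: -426, -954, -1722, -2730, -3978
D4: -528, -768, -1008, -1248
D5: -240, -240, -240
Constant fifth difference = -240, so extend:
-1248 − 240 = -1488;  -3978 − 1488 = -5466;  -9962 − 5466 = -15428;  -21473 − 15428 = -36901;  -41702 − 36901 = -78603

-78603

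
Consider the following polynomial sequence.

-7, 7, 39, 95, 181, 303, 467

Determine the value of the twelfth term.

First differences: 14 , 32 , 56 , 86 , 122 , 164
Second differences: 18 , 24 , 30 , 36 , 42
Third differences: 6 , 6 , 6 , 6
The third differences are constant (6).
42 + 6 = 48;  164 + 48 = 212;  467 + 212 = 679
48 + 6 = 54;  212 + 54 = 266;  679 + 266 = 945
54 + 6 = 60;  266 + 60 = 326;  945 + 326 = 1271
60 + 6 = 66;  326 + 66 = 392;  1271 + 392 = 1663
66 + 6 = 72;  392 + 72 = 464;  1663 + 464 = 2127

2127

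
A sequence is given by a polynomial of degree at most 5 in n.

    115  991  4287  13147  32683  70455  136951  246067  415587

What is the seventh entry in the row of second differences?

60404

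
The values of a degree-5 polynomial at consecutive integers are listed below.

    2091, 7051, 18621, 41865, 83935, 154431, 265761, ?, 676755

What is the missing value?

433501

Using the first 7 terms:
D1: 4960  11570  23244  42070  70496  111330
D2: 6610  11674  18826  28426  40834
D3: 5064  7152  9600  12408
D4: 2088  2448  2808
D5: 360  360
Constant fifth difference = 360.
Extend forward: 2808 + 360 = 3168;  12408 + 3168 = 15576;  40834 + 15576 = 56410;  111330 + 56410 = 167740;  265761 + 167740 = 433501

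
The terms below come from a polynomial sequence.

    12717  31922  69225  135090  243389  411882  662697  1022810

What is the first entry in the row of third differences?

10464

D1: 19205, 37303, 65865, 108299, 168493, 250815, 360113
D2: 18098, 28562, 42434, 60194, 82322, 109298
D3: 10464, 13872, 17760, 22128, 26976
D4: 3408, 3888, 4368, 4848
D5: 480, 480, 480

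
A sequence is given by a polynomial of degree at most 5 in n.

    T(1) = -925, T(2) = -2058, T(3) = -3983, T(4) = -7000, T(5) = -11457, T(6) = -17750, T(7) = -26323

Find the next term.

-37668

D1: -1133, -1925, -3017, -4457, -6293, -8573
D2: -792, -1092, -1440, -1836, -2280
D3: -300, -348, -396, -444
D4: -48, -48, -48
Fourth differences constant at -48.
-444 − 48 = -492;  -2280 − 492 = -2772;  -8573 − 2772 = -11345;  -26323 − 11345 = -37668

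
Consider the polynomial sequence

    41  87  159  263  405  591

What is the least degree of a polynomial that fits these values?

D1: 46, 72, 104, 142, 186
D2: 26, 32, 38, 44
D3: 6, 6, 6
The third differences are constant, so the polynomial has degree 3.

3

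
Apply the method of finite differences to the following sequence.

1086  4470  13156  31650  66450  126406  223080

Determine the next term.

Δ: 3384, 8686, 18494, 34800, 59956, 96674
Δ²: 5302, 9808, 16306, 25156, 36718
Δ³: 4506, 6498, 8850, 11562
Δ⁴: 1992, 2352, 2712
Δ⁵: 360, 360
The fifth differences are constant (360).
2712 + 360 = 3072;  11562 + 3072 = 14634;  36718 + 14634 = 51352;  96674 + 51352 = 148026;  223080 + 148026 = 371106

371106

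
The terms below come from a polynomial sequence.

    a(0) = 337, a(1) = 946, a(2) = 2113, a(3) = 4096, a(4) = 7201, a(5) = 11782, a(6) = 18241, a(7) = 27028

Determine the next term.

38641

Δ: 609  1167  1983  3105  4581  6459  8787
Δ²: 558  816  1122  1476  1878  2328
Δ³: 258  306  354  402  450
Δ⁴: 48  48  48  48
The fourth differences are constant (48).
450 + 48 = 498;  2328 + 498 = 2826;  8787 + 2826 = 11613;  27028 + 11613 = 38641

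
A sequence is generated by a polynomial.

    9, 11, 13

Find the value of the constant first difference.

D1: 2, 2

2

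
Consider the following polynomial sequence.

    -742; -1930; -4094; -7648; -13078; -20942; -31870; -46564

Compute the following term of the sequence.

-65798

Δ: -1188, -2164, -3554, -5430, -7864, -10928, -14694
Δ²: -976, -1390, -1876, -2434, -3064, -3766
Δ³: -414, -486, -558, -630, -702
Δ⁴: -72, -72, -72, -72
The fourth differences are constant (-72).
-702 − 72 = -774;  -3766 − 774 = -4540;  -14694 − 4540 = -19234;  -46564 − 19234 = -65798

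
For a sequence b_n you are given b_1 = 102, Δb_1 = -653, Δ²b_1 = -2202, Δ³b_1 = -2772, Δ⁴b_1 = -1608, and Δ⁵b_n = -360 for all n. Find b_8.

Build the table forward from the leading diagonal:
Fifth differences: -360, -360, -360, -360, -360, -360, -360, -360
Fourth differences: -1608, -1968, -2328, -2688, -3048, -3408, -3768, -4128
Third differences: -2772, -4380, -6348, -8676, -11364, -14412, -17820, -21588
Second differences: -2202, -4974, -9354, -15702, -24378, -35742, -50154, -67974
First differences: -653, -2855, -7829, -17183, -32885, -57263, -93005, -143159
b: 102, -551, -3406, -11235, -28418, -61303, -118566, -211571

-211571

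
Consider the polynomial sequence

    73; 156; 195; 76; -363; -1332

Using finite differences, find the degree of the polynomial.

D1: 83, 39, -119, -439, -969
D2: -44, -158, -320, -530
D3: -114, -162, -210
D4: -48, -48
The fourth differences are constant, so the polynomial has degree 4.

4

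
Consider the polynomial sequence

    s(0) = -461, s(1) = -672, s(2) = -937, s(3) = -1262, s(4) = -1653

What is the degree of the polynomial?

3

First differences: -211, -265, -325, -391
Second differences: -54, -60, -66
Third differences: -6, -6
The third differences are constant, so the polynomial has degree 3.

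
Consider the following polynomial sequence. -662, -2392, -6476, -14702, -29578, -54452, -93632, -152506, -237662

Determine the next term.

-357008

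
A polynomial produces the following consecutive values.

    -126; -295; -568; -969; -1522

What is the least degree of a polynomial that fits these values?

3

First differences: -169, -273, -401, -553
Second differences: -104, -128, -152
Third differences: -24, -24
The third differences are constant, so the polynomial has degree 3.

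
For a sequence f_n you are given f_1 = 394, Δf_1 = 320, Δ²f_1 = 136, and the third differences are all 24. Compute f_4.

Build the table forward from the leading diagonal:
Third differences: 24  24  24  24
Second differences: 136  160  184  208
First differences: 320  456  616  800
f: 394  714  1170  1786

1786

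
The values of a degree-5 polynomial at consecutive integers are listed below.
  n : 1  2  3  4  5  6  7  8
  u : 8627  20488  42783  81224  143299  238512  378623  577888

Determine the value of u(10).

1224824

11861, 22295, 38441, 62075, 95213, 140111, 199265
10434, 16146, 23634, 33138, 44898, 59154
5712, 7488, 9504, 11760, 14256
1776, 2016, 2256, 2496
240, 240, 240
Constant fifth difference = 240, so extend:
2496 + 240 = 2736;  14256 + 2736 = 16992;  59154 + 16992 = 76146;  199265 + 76146 = 275411;  577888 + 275411 = 853299
2736 + 240 = 2976;  16992 + 2976 = 19968;  76146 + 19968 = 96114;  275411 + 96114 = 371525;  853299 + 371525 = 1224824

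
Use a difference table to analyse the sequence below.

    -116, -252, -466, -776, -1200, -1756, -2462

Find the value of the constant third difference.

D1: -136, -214, -310, -424, -556, -706
D2: -78, -96, -114, -132, -150
D3: -18, -18, -18, -18

-18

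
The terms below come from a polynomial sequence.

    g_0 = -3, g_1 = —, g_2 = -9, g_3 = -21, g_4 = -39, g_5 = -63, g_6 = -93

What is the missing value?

-3

Using the last 5 terms:
D1: -12, -18, -24, -30
D2: -6, -6, -6
Constant second difference = -6.
Extend backward: -12 + 6 = -6;  -9 + 6 = -3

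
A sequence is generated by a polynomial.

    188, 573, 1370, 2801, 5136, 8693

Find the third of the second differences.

First differences: 385, 797, 1431, 2335, 3557
Second differences: 412, 634, 904, 1222
Third differences: 222, 270, 318
Fourth differences: 48, 48

904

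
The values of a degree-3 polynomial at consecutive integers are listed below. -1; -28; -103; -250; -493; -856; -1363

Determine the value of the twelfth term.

-6898

D1: -27, -75, -147, -243, -363, -507
D2: -48, -72, -96, -120, -144
D3: -24, -24, -24, -24
Third differences constant at -24.
-144 − 24 = -168;  -507 − 168 = -675;  -1363 − 675 = -2038
-168 − 24 = -192;  -675 − 192 = -867;  -2038 − 867 = -2905
-192 − 24 = -216;  -867 − 216 = -1083;  -2905 − 1083 = -3988
-216 − 24 = -240;  -1083 − 240 = -1323;  -3988 − 1323 = -5311
-240 − 24 = -264;  -1323 − 264 = -1587;  -5311 − 1587 = -6898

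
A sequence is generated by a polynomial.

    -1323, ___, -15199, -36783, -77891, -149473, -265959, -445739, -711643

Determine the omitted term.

Using the last 7 terms:
D1: -21584  -41108  -71582  -116486  -179780  -265904
D2: -19524  -30474  -44904  -63294  -86124
D3: -10950  -14430  -18390  -22830
D4: -3480  -3960  -4440
D5: -480  -480
Constant fifth difference = -480.
Extend backward: -3480 + 480 = -3000;  -10950 + 3000 = -7950;  -19524 + 7950 = -11574;  -21584 + 11574 = -10010;  -15199 + 10010 = -5189

-5189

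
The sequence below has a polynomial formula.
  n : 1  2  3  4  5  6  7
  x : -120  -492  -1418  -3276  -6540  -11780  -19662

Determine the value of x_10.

-67260

Δ: -372 , -926 , -1858 , -3264 , -5240 , -7882
Δ²: -554 , -932 , -1406 , -1976 , -2642
Δ³: -378 , -474 , -570 , -666
Δ⁴: -96 , -96 , -96
The fourth differences are constant (-96).
-666 − 96 = -762;  -2642 − 762 = -3404;  -7882 − 3404 = -11286;  -19662 − 11286 = -30948
-762 − 96 = -858;  -3404 − 858 = -4262;  -11286 − 4262 = -15548;  -30948 − 15548 = -46496
-858 − 96 = -954;  -4262 − 954 = -5216;  -15548 − 5216 = -20764;  -46496 − 20764 = -67260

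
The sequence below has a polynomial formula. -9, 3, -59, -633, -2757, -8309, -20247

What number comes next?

-42849

12, -62, -574, -2124, -5552, -11938
-74, -512, -1550, -3428, -6386
-438, -1038, -1878, -2958
-600, -840, -1080
-240, -240
Constant fifth difference = -240, so extend:
-1080 − 240 = -1320;  -2958 − 1320 = -4278;  -6386 − 4278 = -10664;  -11938 − 10664 = -22602;  -20247 − 22602 = -42849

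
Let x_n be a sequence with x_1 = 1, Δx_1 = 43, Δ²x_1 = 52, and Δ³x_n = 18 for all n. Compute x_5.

557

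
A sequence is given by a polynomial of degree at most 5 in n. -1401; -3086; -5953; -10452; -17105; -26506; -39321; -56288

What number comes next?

-78217

D1: -1685 , -2867 , -4499 , -6653 , -9401 , -12815 , -16967
D2: -1182 , -1632 , -2154 , -2748 , -3414 , -4152
D3: -450 , -522 , -594 , -666 , -738
D4: -72 , -72 , -72 , -72
Fourth differences constant at -72.
-738 − 72 = -810;  -4152 − 810 = -4962;  -16967 − 4962 = -21929;  -56288 − 21929 = -78217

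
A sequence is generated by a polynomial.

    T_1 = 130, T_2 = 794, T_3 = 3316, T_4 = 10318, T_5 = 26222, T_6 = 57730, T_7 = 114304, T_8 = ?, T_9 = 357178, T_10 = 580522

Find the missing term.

Using the first 7 terms:
664, 2522, 7002, 15904, 31508, 56574
1858, 4480, 8902, 15604, 25066
2622, 4422, 6702, 9462
1800, 2280, 2760
480, 480
Constant fifth difference = 480.
Extend forward: 2760 + 480 = 3240;  9462 + 3240 = 12702;  25066 + 12702 = 37768;  56574 + 37768 = 94342;  114304 + 94342 = 208646

208646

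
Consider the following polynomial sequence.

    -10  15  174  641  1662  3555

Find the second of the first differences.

159

D1: 25, 159, 467, 1021, 1893
D2: 134, 308, 554, 872
D3: 174, 246, 318
D4: 72, 72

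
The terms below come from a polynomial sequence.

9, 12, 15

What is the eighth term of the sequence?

3 , 3
Constant first difference = 3, so extend:
15 + 3 = 18
18 + 3 = 21
21 + 3 = 24
24 + 3 = 27
27 + 3 = 30

30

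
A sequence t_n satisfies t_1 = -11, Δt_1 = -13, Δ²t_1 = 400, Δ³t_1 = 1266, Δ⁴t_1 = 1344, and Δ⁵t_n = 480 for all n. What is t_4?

2416

Build the table forward from the leading diagonal:
D5: 480  480  480  480
D4: 1344  1824  2304  2784
D3: 1266  2610  4434  6738
D2: 400  1666  4276  8710
D1: -13  387  2053  6329
t: -11  -24  363  2416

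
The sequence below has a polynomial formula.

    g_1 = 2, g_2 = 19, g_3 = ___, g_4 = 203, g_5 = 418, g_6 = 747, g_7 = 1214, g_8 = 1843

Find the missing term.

78

Using the last 5 terms:
First differences: 215  329  467  629
Second differences: 114  138  162
Third differences: 24  24
Constant third difference = 24.
Extend backward: 114 − 24 = 90;  215 − 90 = 125;  203 − 125 = 78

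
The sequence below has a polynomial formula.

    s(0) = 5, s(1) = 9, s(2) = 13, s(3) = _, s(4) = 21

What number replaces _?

17

Using the first 3 terms:
D1: 4  4
Constant first difference = 4.
Extend forward: 13 + 4 = 17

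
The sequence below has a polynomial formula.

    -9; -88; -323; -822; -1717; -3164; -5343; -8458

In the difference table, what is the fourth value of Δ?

-895

Δ: -79, -235, -499, -895, -1447, -2179, -3115
Δ²: -156, -264, -396, -552, -732, -936
Δ³: -108, -132, -156, -180, -204
Δ⁴: -24, -24, -24, -24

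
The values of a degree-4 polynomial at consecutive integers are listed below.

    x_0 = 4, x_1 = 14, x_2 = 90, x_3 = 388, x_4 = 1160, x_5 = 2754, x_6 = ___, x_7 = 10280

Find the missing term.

Using the first 6 terms:
Δ: 10  76  298  772  1594
Δ²: 66  222  474  822
Δ³: 156  252  348
Δ⁴: 96  96
Constant fourth difference = 96.
Extend forward: 348 + 96 = 444;  822 + 444 = 1266;  1594 + 1266 = 2860;  2754 + 2860 = 5614

5614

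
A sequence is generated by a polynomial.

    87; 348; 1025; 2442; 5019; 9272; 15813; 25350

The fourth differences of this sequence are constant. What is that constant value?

Δ: 261, 677, 1417, 2577, 4253, 6541, 9537
Δ²: 416, 740, 1160, 1676, 2288, 2996
Δ³: 324, 420, 516, 612, 708
Δ⁴: 96, 96, 96, 96

96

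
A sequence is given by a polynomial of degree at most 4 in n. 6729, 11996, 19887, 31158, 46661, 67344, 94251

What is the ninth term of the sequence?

First differences: 5267, 7891, 11271, 15503, 20683, 26907
Second differences: 2624, 3380, 4232, 5180, 6224
Third differences: 756, 852, 948, 1044
Fourth differences: 96, 96, 96
Constant fourth difference = 96, so extend:
1044 + 96 = 1140;  6224 + 1140 = 7364;  26907 + 7364 = 34271;  94251 + 34271 = 128522
1140 + 96 = 1236;  7364 + 1236 = 8600;  34271 + 8600 = 42871;  128522 + 42871 = 171393

171393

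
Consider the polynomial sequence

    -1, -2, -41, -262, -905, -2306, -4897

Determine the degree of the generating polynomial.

4

Δ: -1, -39, -221, -643, -1401, -2591
Δ²: -38, -182, -422, -758, -1190
Δ³: -144, -240, -336, -432
Δ⁴: -96, -96, -96
The fourth differences are constant, so the polynomial has degree 4.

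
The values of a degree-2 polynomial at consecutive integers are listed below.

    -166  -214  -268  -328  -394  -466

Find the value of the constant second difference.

D1: -48, -54, -60, -66, -72
D2: -6, -6, -6, -6

-6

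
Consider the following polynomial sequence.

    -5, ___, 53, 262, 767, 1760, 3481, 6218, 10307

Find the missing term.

Using the last 7 terms:
D1: 209, 505, 993, 1721, 2737, 4089
D2: 296, 488, 728, 1016, 1352
D3: 192, 240, 288, 336
D4: 48, 48, 48
Constant fourth difference = 48.
Extend backward: 192 − 48 = 144;  296 − 144 = 152;  209 − 152 = 57;  53 − 57 = -4

-4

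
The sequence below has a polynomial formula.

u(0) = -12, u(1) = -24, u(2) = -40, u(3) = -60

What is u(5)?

-112

Δ: -12, -16, -20
Δ²: -4, -4
The second differences are constant (-4).
-20 − 4 = -24;  -60 − 24 = -84
-24 − 4 = -28;  -84 − 28 = -112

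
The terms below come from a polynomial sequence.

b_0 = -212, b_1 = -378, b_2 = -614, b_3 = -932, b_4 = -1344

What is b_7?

-3264

Δ: -166, -236, -318, -412
Δ²: -70, -82, -94
Δ³: -12, -12
The third differences are constant (-12).
-94 − 12 = -106;  -412 − 106 = -518;  -1344 − 518 = -1862
-106 − 12 = -118;  -518 − 118 = -636;  -1862 − 636 = -2498
-118 − 12 = -130;  -636 − 130 = -766;  -2498 − 766 = -3264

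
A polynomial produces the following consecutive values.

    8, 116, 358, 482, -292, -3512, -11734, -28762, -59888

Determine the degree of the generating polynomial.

D1: 108, 242, 124, -774, -3220, -8222, -17028, -31126
D2: 134, -118, -898, -2446, -5002, -8806, -14098
D3: -252, -780, -1548, -2556, -3804, -5292
D4: -528, -768, -1008, -1248, -1488
D5: -240, -240, -240, -240
The fifth differences are constant, so the polynomial has degree 5.

5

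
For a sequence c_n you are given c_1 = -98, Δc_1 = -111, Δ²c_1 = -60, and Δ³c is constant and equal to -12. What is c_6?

-1373

Build the table forward from the leading diagonal:
Third differences: -12, -12, -12, -12, -12, -12
Second differences: -60, -72, -84, -96, -108, -120
First differences: -111, -171, -243, -327, -423, -531
c: -98, -209, -380, -623, -950, -1373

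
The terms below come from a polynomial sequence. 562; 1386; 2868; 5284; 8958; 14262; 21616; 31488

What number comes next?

44394

First differences: 824, 1482, 2416, 3674, 5304, 7354, 9872
Second differences: 658, 934, 1258, 1630, 2050, 2518
Third differences: 276, 324, 372, 420, 468
Fourth differences: 48, 48, 48, 48
The fourth differences are constant (48).
468 + 48 = 516;  2518 + 516 = 3034;  9872 + 3034 = 12906;  31488 + 12906 = 44394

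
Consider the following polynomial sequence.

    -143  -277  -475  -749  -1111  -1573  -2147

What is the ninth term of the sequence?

-3679

-134 , -198 , -274 , -362 , -462 , -574
-64 , -76 , -88 , -100 , -112
-12 , -12 , -12 , -12
Constant third difference = -12, so extend:
-112 − 12 = -124;  -574 − 124 = -698;  -2147 − 698 = -2845
-124 − 12 = -136;  -698 − 136 = -834;  -2845 − 834 = -3679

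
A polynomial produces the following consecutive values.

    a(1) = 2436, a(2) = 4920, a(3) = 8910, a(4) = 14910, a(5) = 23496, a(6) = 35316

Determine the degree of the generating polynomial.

4

First differences: 2484, 3990, 6000, 8586, 11820
Second differences: 1506, 2010, 2586, 3234
Third differences: 504, 576, 648
Fourth differences: 72, 72
The fourth differences are constant, so the polynomial has degree 4.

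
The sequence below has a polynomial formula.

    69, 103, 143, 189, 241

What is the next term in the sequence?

299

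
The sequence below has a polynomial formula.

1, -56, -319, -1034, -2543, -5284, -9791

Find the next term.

-16694

D1: -57  -263  -715  -1509  -2741  -4507
D2: -206  -452  -794  -1232  -1766
D3: -246  -342  -438  -534
D4: -96  -96  -96
The fourth differences are constant (-96).
-534 − 96 = -630;  -1766 − 630 = -2396;  -4507 − 2396 = -6903;  -9791 − 6903 = -16694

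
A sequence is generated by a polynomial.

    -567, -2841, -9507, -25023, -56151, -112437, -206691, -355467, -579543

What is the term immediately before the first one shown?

-51

D1: -2274, -6666, -15516, -31128, -56286, -94254, -148776, -224076
D2: -4392, -8850, -15612, -25158, -37968, -54522, -75300
D3: -4458, -6762, -9546, -12810, -16554, -20778
D4: -2304, -2784, -3264, -3744, -4224
D5: -480, -480, -480, -480
The fifth differences are constant at -480.
Work back: -2304 + 480 = -1824;  -4458 + 1824 = -2634;  -4392 + 2634 = -1758;  -2274 + 1758 = -516;  -567 + 516 = -51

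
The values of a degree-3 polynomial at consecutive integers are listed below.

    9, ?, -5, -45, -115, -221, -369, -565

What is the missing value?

Using the last 6 terms:
D1: -40, -70, -106, -148, -196
D2: -30, -36, -42, -48
D3: -6, -6, -6
Constant third difference = -6.
Extend backward: -30 + 6 = -24;  -40 + 24 = -16;  -5 + 16 = 11

11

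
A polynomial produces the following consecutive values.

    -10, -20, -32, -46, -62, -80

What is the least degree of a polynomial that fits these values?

2

-10, -12, -14, -16, -18
-2, -2, -2, -2
The second differences are constant, so the polynomial has degree 2.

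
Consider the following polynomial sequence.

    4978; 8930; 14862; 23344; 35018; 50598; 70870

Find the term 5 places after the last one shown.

275160

First differences: 3952, 5932, 8482, 11674, 15580, 20272
Second differences: 1980, 2550, 3192, 3906, 4692
Third differences: 570, 642, 714, 786
Fourth differences: 72, 72, 72
Constant fourth difference = 72, so extend:
786 + 72 = 858;  4692 + 858 = 5550;  20272 + 5550 = 25822;  70870 + 25822 = 96692
858 + 72 = 930;  5550 + 930 = 6480;  25822 + 6480 = 32302;  96692 + 32302 = 128994
930 + 72 = 1002;  6480 + 1002 = 7482;  32302 + 7482 = 39784;  128994 + 39784 = 168778
1002 + 72 = 1074;  7482 + 1074 = 8556;  39784 + 8556 = 48340;  168778 + 48340 = 217118
1074 + 72 = 1146;  8556 + 1146 = 9702;  48340 + 9702 = 58042;  217118 + 58042 = 275160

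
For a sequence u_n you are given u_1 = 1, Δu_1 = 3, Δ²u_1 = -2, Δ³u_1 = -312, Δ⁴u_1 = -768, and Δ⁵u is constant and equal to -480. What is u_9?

-98143

Build the table forward from the leading diagonal:
Δ⁵: -480  -480  -480  -480  -480  -480  -480  -480  -480
Δ⁴: -768  -1248  -1728  -2208  -2688  -3168  -3648  -4128  -4608
Δ³: -312  -1080  -2328  -4056  -6264  -8952  -12120  -15768  -19896
Δ²: -2  -314  -1394  -3722  -7778  -14042  -22994  -35114  -50882
Δ: 3  1  -313  -1707  -5429  -13207  -27249  -50243  -85357
u: 1  4  5  -308  -2015  -7444  -20651  -47900  -98143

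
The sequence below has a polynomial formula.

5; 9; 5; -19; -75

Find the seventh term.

-331

Δ: 4 , -4 , -24 , -56
Δ²: -8 , -20 , -32
Δ³: -12 , -12
Third differences constant at -12.
-32 − 12 = -44;  -56 − 44 = -100;  -75 − 100 = -175
-44 − 12 = -56;  -100 − 56 = -156;  -175 − 156 = -331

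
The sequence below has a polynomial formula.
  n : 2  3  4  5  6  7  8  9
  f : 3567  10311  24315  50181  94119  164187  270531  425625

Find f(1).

849

6744, 14004, 25866, 43938, 70068, 106344, 155094
7260, 11862, 18072, 26130, 36276, 48750
4602, 6210, 8058, 10146, 12474
1608, 1848, 2088, 2328
240, 240, 240
The fifth differences are constant at 240.
Work back: 1608 − 240 = 1368;  4602 − 1368 = 3234;  7260 − 3234 = 4026;  6744 − 4026 = 2718;  3567 − 2718 = 849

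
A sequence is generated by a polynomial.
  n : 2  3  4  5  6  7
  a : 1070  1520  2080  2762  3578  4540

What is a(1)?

718

D1: 450  560  682  816  962
D2: 110  122  134  146
D3: 12  12  12
The third differences are constant at 12.
Work back: 110 − 12 = 98;  450 − 98 = 352;  1070 − 352 = 718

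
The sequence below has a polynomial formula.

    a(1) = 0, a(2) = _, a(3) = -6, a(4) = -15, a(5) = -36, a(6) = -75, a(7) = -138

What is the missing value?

-3

Using the last 5 terms:
Δ: -9  -21  -39  -63
Δ²: -12  -18  -24
Δ³: -6  -6
Constant third difference = -6.
Extend backward: -12 + 6 = -6;  -9 + 6 = -3;  -6 + 3 = -3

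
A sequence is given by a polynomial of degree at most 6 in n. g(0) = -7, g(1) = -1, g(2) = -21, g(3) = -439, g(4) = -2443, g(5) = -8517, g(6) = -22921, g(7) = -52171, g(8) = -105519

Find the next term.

6, -20, -418, -2004, -6074, -14404, -29250, -53348
-26, -398, -1586, -4070, -8330, -14846, -24098
-372, -1188, -2484, -4260, -6516, -9252
-816, -1296, -1776, -2256, -2736
-480, -480, -480, -480
The fifth differences are constant (-480).
-2736 − 480 = -3216;  -9252 − 3216 = -12468;  -24098 − 12468 = -36566;  -53348 − 36566 = -89914;  -105519 − 89914 = -195433

-195433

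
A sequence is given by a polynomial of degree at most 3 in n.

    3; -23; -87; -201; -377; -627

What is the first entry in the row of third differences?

D1: -26, -64, -114, -176, -250
D2: -38, -50, -62, -74
D3: -12, -12, -12

-12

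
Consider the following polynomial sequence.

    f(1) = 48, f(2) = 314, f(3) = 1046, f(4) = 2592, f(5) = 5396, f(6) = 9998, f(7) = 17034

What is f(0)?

-4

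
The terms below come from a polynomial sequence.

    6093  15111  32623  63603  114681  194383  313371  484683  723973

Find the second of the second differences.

13468

D1: 9018, 17512, 30980, 51078, 79702, 118988, 171312, 239290
D2: 8494, 13468, 20098, 28624, 39286, 52324, 67978
D3: 4974, 6630, 8526, 10662, 13038, 15654
D4: 1656, 1896, 2136, 2376, 2616
D5: 240, 240, 240, 240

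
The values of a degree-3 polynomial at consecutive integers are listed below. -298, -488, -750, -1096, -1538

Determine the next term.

First differences: -190, -262, -346, -442
Second differences: -72, -84, -96
Third differences: -12, -12
Constant third difference = -12, so extend:
-96 − 12 = -108;  -442 − 108 = -550;  -1538 − 550 = -2088

-2088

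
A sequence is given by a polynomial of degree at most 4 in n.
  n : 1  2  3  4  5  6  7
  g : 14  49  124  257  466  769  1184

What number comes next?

D1: 35, 75, 133, 209, 303, 415
D2: 40, 58, 76, 94, 112
D3: 18, 18, 18, 18
Third differences constant at 18.
112 + 18 = 130;  415 + 130 = 545;  1184 + 545 = 1729

1729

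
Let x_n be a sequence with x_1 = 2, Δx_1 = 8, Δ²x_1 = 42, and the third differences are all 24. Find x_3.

Build the table forward from the leading diagonal:
Δ³: 24  24  24
Δ²: 42  66  90
Δ: 8  50  116
x: 2  10  60

60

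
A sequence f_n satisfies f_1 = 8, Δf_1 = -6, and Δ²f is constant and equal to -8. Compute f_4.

-34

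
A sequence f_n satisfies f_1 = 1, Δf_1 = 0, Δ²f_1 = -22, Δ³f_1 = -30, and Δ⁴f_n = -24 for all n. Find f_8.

Build the table forward from the leading diagonal:
Δ⁴: -24  -24  -24  -24  -24  -24  -24  -24
Δ³: -30  -54  -78  -102  -126  -150  -174  -198
Δ²: -22  -52  -106  -184  -286  -412  -562  -736
Δ: 0  -22  -74  -180  -364  -650  -1062  -1624
f: 1  1  -21  -95  -275  -639  -1289  -2351

-2351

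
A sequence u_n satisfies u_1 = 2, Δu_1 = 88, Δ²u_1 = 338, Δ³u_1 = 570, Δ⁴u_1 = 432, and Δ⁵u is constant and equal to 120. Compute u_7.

24200

Build the table forward from the leading diagonal:
D5: 120  120  120  120  120  120  120
D4: 432  552  672  792  912  1032  1152
D3: 570  1002  1554  2226  3018  3930  4962
D2: 338  908  1910  3464  5690  8708  12638
D1: 88  426  1334  3244  6708  12398  21106
u: 2  90  516  1850  5094  11802  24200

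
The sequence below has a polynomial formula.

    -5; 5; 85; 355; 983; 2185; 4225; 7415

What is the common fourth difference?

D1: 10, 80, 270, 628, 1202, 2040, 3190
D2: 70, 190, 358, 574, 838, 1150
D3: 120, 168, 216, 264, 312
D4: 48, 48, 48, 48

48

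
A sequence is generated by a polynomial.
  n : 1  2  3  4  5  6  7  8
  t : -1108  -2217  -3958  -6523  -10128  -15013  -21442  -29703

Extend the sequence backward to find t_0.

-463

Δ: -1109  -1741  -2565  -3605  -4885  -6429  -8261
Δ²: -632  -824  -1040  -1280  -1544  -1832
Δ³: -192  -216  -240  -264  -288
Δ⁴: -24  -24  -24  -24
The fourth differences are constant at -24.
Work back: -192 + 24 = -168;  -632 + 168 = -464;  -1109 + 464 = -645;  -1108 + 645 = -463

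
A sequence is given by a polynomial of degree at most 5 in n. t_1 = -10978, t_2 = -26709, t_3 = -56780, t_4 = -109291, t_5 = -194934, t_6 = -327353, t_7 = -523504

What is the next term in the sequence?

First differences: -15731 , -30071 , -52511 , -85643 , -132419 , -196151
Second differences: -14340 , -22440 , -33132 , -46776 , -63732
Third differences: -8100 , -10692 , -13644 , -16956
Fourth differences: -2592 , -2952 , -3312
Fifth differences: -360 , -360
Constant fifth difference = -360, so extend:
-3312 − 360 = -3672;  -16956 − 3672 = -20628;  -63732 − 20628 = -84360;  -196151 − 84360 = -280511;  -523504 − 280511 = -804015

-804015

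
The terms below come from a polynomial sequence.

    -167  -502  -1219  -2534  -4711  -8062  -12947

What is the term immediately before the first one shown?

-46

Δ: -335  -717  -1315  -2177  -3351  -4885
Δ²: -382  -598  -862  -1174  -1534
Δ³: -216  -264  -312  -360
Δ⁴: -48  -48  -48
The fourth differences are constant at -48.
Work back: -216 + 48 = -168;  -382 + 168 = -214;  -335 + 214 = -121;  -167 + 121 = -46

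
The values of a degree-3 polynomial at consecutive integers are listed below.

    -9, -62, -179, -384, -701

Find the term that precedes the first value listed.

4

Δ: -53  -117  -205  -317
Δ²: -64  -88  -112
Δ³: -24  -24
The third differences are constant at -24.
Work back: -64 + 24 = -40;  -53 + 40 = -13;  -9 + 13 = 4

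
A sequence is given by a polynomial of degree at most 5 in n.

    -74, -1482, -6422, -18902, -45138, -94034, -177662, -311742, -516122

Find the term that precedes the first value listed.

-1408  -4940  -12480  -26236  -48896  -83628  -134080  -204380
-3532  -7540  -13756  -22660  -34732  -50452  -70300
-4008  -6216  -8904  -12072  -15720  -19848
-2208  -2688  -3168  -3648  -4128
-480  -480  -480  -480
The fifth differences are constant at -480.
Work back: -2208 + 480 = -1728;  -4008 + 1728 = -2280;  -3532 + 2280 = -1252;  -1408 + 1252 = -156;  -74 + 156 = 82

82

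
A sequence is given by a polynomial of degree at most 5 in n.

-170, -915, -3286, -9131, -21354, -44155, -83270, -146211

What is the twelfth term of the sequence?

-745  -2371  -5845  -12223  -22801  -39115  -62941
-1626  -3474  -6378  -10578  -16314  -23826
-1848  -2904  -4200  -5736  -7512
-1056  -1296  -1536  -1776
-240  -240  -240
Fifth differences constant at -240.
-1776 − 240 = -2016;  -7512 − 2016 = -9528;  -23826 − 9528 = -33354;  -62941 − 33354 = -96295;  -146211 − 96295 = -242506
-2016 − 240 = -2256;  -9528 − 2256 = -11784;  -33354 − 11784 = -45138;  -96295 − 45138 = -141433;  -242506 − 141433 = -383939
-2256 − 240 = -2496;  -11784 − 2496 = -14280;  -45138 − 14280 = -59418;  -141433 − 59418 = -200851;  -383939 − 200851 = -584790
-2496 − 240 = -2736;  -14280 − 2736 = -17016;  -59418 − 17016 = -76434;  -200851 − 76434 = -277285;  -584790 − 277285 = -862075

-862075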